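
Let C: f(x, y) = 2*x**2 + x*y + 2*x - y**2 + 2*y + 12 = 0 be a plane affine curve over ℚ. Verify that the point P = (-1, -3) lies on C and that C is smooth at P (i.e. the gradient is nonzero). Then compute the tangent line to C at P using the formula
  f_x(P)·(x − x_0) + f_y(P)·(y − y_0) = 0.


Tangent line at P: -5*x + 7*y + 16 = 0.

Step 1: f(-1, -3) = 0, so P lies on C.
Step 2: partial derivatives
  f_x(x, y) = 4*x + y + 2, f_y(x, y) = x - 2*y + 2.
  f_x(P) = -5, f_y(P) = 7 (gradient nonzero, so P is smooth).
Step 3: tangent line at P: -5·(x − -1) + 7·(y − -3) = 0.
Expanding: -5*x + 7*y + 16 = 0.


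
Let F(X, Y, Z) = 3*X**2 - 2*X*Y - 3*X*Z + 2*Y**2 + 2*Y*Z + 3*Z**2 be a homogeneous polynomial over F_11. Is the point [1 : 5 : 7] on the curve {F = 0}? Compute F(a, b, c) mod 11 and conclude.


F(1,5,7) ≡ 8 (mod 11); P is NOT on the curve.

Evaluate F(1, 5, 7) term-by-term (mod 11).
  3*X**2 ↦ 3·1·1·1 = 3
  -2*X*Y ↦ -2·1·5·1 = -10
  -3*X*Z ↦ -3·1·1·7 = -21
  2*Y**2 ↦ 2·1·25·1 = 50
  2*Y*Z ↦ 2·1·5·7 = 70
  3*Z**2 ↦ 3·1·1·49 = 147
Sum: F(1, 5, 7) = (3) + (-10) + (-21) + (50) + (70) + (147) = 239.
Reducing mod 11: 239 ≡ 8 (mod 11).
Since F(a, b, c) ≡ 8 ≠ 0 (mod 11), P does NOT lie on the curve.


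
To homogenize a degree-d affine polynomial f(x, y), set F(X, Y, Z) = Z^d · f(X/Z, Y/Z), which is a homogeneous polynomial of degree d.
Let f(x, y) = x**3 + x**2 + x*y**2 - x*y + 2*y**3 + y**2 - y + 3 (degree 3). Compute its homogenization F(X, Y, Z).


F(X, Y, Z) = X**3 + X**2*Z + X*Y**2 - X*Y*Z + 2*Y**3 + Y**2*Z - Y*Z**2 + 3*Z**3

deg(f) = 3.
Substitute x = X/Z, y = Y/Z into f, then multiply by Z^3.
  monomial 1·x^3·y^0 ↦ 1·X^3·Y^0·Z^0.
  monomial 1·x^2·y^0 ↦ 1·X^2·Y^0·Z^1.
  monomial 1·x^1·y^2 ↦ 1·X^1·Y^2·Z^0.
  monomial -1·x^1·y^1 ↦ -1·X^1·Y^1·Z^1.
  monomial 2·x^0·y^3 ↦ 2·X^0·Y^3·Z^0.
  monomial 1·x^0·y^2 ↦ 1·X^0·Y^2·Z^1.
  monomial -1·x^0·y^1 ↦ -1·X^0·Y^1·Z^2.
  monomial 3·x^0·y^0 ↦ 3·X^0·Y^0·Z^3.
Collecting: F(X, Y, Z) = X**3 + X**2*Z + X*Y**2 - X*Y*Z + 2*Y**3 + Y**2*Z - Y*Z**2 + 3*Z**3.


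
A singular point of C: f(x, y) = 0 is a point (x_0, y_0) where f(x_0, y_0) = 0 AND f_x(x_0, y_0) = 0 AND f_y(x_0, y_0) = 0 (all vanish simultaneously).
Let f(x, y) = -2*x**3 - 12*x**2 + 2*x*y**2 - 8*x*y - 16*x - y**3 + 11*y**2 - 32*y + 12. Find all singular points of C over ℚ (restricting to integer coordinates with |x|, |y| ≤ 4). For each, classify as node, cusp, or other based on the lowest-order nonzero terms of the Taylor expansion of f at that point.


Singular points: {(-2, 2)}; classification: cusp.

Compute partial derivatives:
  f_x = -6*x**2 - 24*x + 2*y**2 - 8*y - 16.
  f_y = 4*x*y - 8*x - 3*y**2 + 22*y - 32.
Scan x_0 ∈ {−4, ..., 4}. For each x_0, f_y(x_0, y) is a polynomial in y; find its integer roots y ∈ {−4, ..., 4}, then test f_x and f at those candidates.
  x = -4: f_y(-4, y) = -3*y**2 + 6*y; vanishes at y ∈ {0, 2}. (-4, 0): f_x = -16 ≠ 0; (-4, 2): f_x = -24 ≠ 0.
  x = -3: f_y(-3, y) = -3*y**2 + 10*y - 8; vanishes at y ∈ {2}. (-3, 2): f_x = -6 ≠ 0.
  x = -2: f_y(-2, y) = -3*y**2 + 14*y - 16; vanishes at y ∈ {2}. (-2, 2): f_x = 0, f = 0 — SINGULAR.
  x = -1: f_y(-1, y) = -3*y**2 + 18*y - 24; vanishes at y ∈ {2, 4}. (-1, 2): f_x = -6 ≠ 0; (-1, 4): f_x = 2 ≠ 0.
  x = 0: f_y(0, y) = -3*y**2 + 22*y - 32; vanishes at y ∈ {2}. (0, 2): f_x = -24 ≠ 0.
  x = 1: f_y(1, y) = -3*y**2 + 26*y - 40; vanishes at y ∈ {2}. (1, 2): f_x = -54 ≠ 0.
  x = 2: f_y(2, y) = -3*y**2 + 30*y - 48; vanishes at y ∈ {2}. (2, 2): f_x = -96 ≠ 0.
  x = 3: f_y(3, y) = -3*y**2 + 34*y - 56; vanishes at y ∈ {2}. (3, 2): f_x = -150 ≠ 0.
  x = 4: f_y(4, y) = -3*y**2 + 38*y - 64; vanishes at y ∈ {2}. (4, 2): f_x = -216 ≠ 0.
Only singular point on the grid: (-2, 2).
Classify: substitute x = -2 + u, y = 2 + v and expand: f = -2*u**3 + 2*u*v**2 - v**3 + v**2.
No constant or linear terms (consistent with a singular point). Quadratic part: v**2. Cubic part: -2*u**3 + 2*u*v**2 - v**3.
The quadratic part v**2 is a perfect square, so there is a single (double) tangent line v = 0, i.e. y = 2. Restricting the cubic part to that line (v = 0) leaves -2*u**3 ≠ 0, so f is not divisible by v and the branch is v² ≈ 2*u**3 to lowest order — this is a cusp.
Classification: cusp.


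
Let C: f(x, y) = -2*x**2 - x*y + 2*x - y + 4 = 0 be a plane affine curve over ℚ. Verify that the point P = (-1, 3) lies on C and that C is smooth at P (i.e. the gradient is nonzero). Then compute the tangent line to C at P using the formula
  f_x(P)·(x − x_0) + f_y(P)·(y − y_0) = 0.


Tangent line at P: 3*x + 3 = 0.

Step 1: f(-1, 3) = 0, so P lies on C.
Step 2: partial derivatives
  f_x(x, y) = -4*x - y + 2, f_y(x, y) = -x - 1.
  f_x(P) = 3, f_y(P) = 0 (gradient nonzero, so P is smooth).
Step 3: tangent line at P: 3·(x − -1) + 0·(y − 3) = 0.
Expanding: 3*x + 3 = 0.


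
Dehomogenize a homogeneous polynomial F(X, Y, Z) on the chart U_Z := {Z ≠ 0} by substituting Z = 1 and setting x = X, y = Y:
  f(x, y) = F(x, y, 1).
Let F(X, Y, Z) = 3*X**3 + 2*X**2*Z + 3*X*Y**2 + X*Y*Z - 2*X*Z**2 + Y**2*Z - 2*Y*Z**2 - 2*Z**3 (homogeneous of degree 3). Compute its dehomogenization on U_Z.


f(x, y) = 3*x**3 + 2*x**2 + 3*x*y**2 + x*y - 2*x + y**2 - 2*y - 2

On U_Z we set Z = 1. Each monomial c·X^i·Y^j·Z^k in F becomes c·x^i·y^j·1^k = c·x^i·y^j.
Substituting Z = 1: F(X, Y, 1) = 3*x**3 + 2*x**2 + 3*x*y**2 + x*y - 2*x + y**2 - 2*y - 2.
Note: deg(f) ≤ deg(F) = 3; strict inequality happens when F is divisible by Z (lost terms).


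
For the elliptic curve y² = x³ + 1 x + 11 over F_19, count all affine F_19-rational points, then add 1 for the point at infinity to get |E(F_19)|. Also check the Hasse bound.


Affine points = {(0, 7), (0, 12), (6, 9), (6, 10), (7, 0), (11, 2), (11, 17), (13, 6), (13, 13), (15, 0), (16, 0), (17, 1), (17, 18), (18, 3), (18, 16)}; affine count = 15; |E(F_19)| = 16.

Discriminant check: Δ ∝ 4a³ + 27b² = 4·1³ + 27·11² = 4·1 + 27·121 ≡ 3 (mod 19). Nonzero ⇒ E is nonsingular.
For each x ∈ F_19, compute rhs = x³ + 1·x + 11 mod 19, then count y ∈ F_19 with y² ≡ rhs.
  x = 0: rhs = 11, matching y values: 7, 12 (2 points).
  x = 1: rhs = 13, matching y values: none (0 points).
  x = 2: rhs = 2, matching y values: none (0 points).
  x = 3: rhs = 3, matching y values: none (0 points).
  x = 4: rhs = 3, matching y values: none (0 points).
  x = 5: rhs = 8, matching y values: none (0 points).
  x = 6: rhs = 5, matching y values: 9, 10 (2 points).
  x = 7: rhs = 0, matching y values: 0 (1 points).
  x = 8: rhs = 18, matching y values: none (0 points).
  x = 9: rhs = 8, matching y values: none (0 points).
  x = 10: rhs = 14, matching y values: none (0 points).
  x = 11: rhs = 4, matching y values: 2, 17 (2 points).
  x = 12: rhs = 3, matching y values: none (0 points).
  x = 13: rhs = 17, matching y values: 6, 13 (2 points).
  x = 14: rhs = 14, matching y values: none (0 points).
  x = 15: rhs = 0, matching y values: 0 (1 points).
  x = 16: rhs = 0, matching y values: 0 (1 points).
  x = 17: rhs = 1, matching y values: 1, 18 (2 points).
  x = 18: rhs = 9, matching y values: 3, 16 (2 points).
Total affine count: 15.
Full point count |E(F_19)| = 15 + 1 = 16.
Hasse bound: |16 − (19+1)| = |-4| = 4 ≤ 2√19 ≈ 8.7178 ✓.


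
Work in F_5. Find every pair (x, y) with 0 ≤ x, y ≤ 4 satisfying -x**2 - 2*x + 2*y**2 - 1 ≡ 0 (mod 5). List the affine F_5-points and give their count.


Affine F_5-points: {(4, 0)}; count = 1.

For each of the 25 pairs (x, y) ∈ F_5², evaluate f(x, y) mod 5. Record the zeros.
  x = 0: [0↦4, 1↦1, 2↦2, 3↦2, 4↦1]  zeros at y ∈ ∅
  x = 1: [0↦1, 1↦3, 2↦4, 3↦4, 4↦3]  zeros at y ∈ ∅
  x = 2: [0↦1, 1↦3, 2↦4, 3↦4, 4↦3]  zeros at y ∈ ∅
  x = 3: [0↦4, 1↦1, 2↦2, 3↦2, 4↦1]  zeros at y ∈ ∅
  x = 4: [0↦0, 1↦2, 2↦3, 3↦3, 4↦2]  zeros at y ∈ {0}
Collecting zeros: affine points = {(4, 0)}.
Total count |C(F_5)_aff| = 1.


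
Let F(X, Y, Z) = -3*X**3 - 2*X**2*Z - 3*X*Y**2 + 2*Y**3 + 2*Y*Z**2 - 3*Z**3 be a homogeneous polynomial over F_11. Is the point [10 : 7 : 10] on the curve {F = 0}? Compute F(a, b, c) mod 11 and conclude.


F(10,7,10) ≡ 8 (mod 11); P is NOT on the curve.

Evaluate F(10, 7, 10) term-by-term (mod 11).
  -3*X**3 ↦ -3·1000·1·1 = -3000
  -2*X**2*Z ↦ -2·100·1·10 = -2000
  -3*X*Y**2 ↦ -3·10·49·1 = -1470
  2*Y**3 ↦ 2·1·343·1 = 686
  2*Y*Z**2 ↦ 2·1·7·100 = 1400
  -3*Z**3 ↦ -3·1·1·1000 = -3000
Sum: F(10, 7, 10) = (-3000) + (-2000) + (-1470) + (686) + (1400) + (-3000) = -7384.
Reducing mod 11: -7384 ≡ 8 (mod 11).
Since F(a, b, c) ≡ 8 ≠ 0 (mod 11), P does NOT lie on the curve.


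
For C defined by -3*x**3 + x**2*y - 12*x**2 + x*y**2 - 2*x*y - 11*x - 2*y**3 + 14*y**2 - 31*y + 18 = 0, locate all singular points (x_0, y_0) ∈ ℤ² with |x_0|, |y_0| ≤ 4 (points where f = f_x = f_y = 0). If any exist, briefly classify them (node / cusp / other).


Singular points: {(-1, 2)}; classification: node.

Compute partial derivatives:
  f_x = -9*x**2 + 2*x*y - 24*x + y**2 - 2*y - 11.
  f_y = x**2 + 2*x*y - 2*x - 6*y**2 + 28*y - 31.
Scan x_0 ∈ {−4, ..., 4}. For each x_0, f_y(x_0, y) is a polynomial in y; find its integer roots y ∈ {−4, ..., 4}, then test f_x and f at those candidates.
  x = -4: f_y(-4, y) = -6*y**2 + 20*y - 7; no integer root y with |y| ≤ 4.
  x = -3: f_y(-3, y) = -6*y**2 + 22*y - 16; vanishes at y ∈ {1}. (-3, 1): f_x = -27 ≠ 0.
  x = -2: f_y(-2, y) = -6*y**2 + 24*y - 23; no integer root y with |y| ≤ 4.
  x = -1: f_y(-1, y) = -6*y**2 + 26*y - 28; vanishes at y ∈ {2}. (-1, 2): f_x = 0, f = 0 — SINGULAR.
  x = 0: f_y(0, y) = -6*y**2 + 28*y - 31; no integer root y with |y| ≤ 4.
  x = 1: f_y(1, y) = -6*y**2 + 30*y - 32; no integer root y with |y| ≤ 4.
  x = 2: f_y(2, y) = -6*y**2 + 32*y - 31; no integer root y with |y| ≤ 4.
  x = 3: f_y(3, y) = -6*y**2 + 34*y - 28; vanishes at y ∈ {1}. (3, 1): f_x = -159 ≠ 0.
  x = 4: f_y(4, y) = -6*y**2 + 36*y - 23; no integer root y with |y| ≤ 4.
Only singular point on the grid: (-1, 2).
Classify: substitute x = -1 + u, y = 2 + v and expand: f = -3*u**3 + u**2*v - u**2 + u*v**2 - 2*v**3 + v**2.
No constant or linear terms (consistent with a singular point). Quadratic part: -u**2 + v**2. Cubic part: -3*u**3 + u**2*v + u*v**2 - 2*v**3.
The quadratic part v**2 - u**2 = (v − u)(v + u) splits into two distinct linear factors, so there are two distinct tangent lines y − 2 = ±(x − -1) — this is a node (ordinary double point).
Classification: node.


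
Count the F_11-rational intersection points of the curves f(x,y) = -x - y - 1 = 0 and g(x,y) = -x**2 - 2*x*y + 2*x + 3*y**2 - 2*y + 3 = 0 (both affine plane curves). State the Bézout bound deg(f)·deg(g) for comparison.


Common zeros: {(9, 1), (10, 0)}; count = 2; Bézout bound = 2.

deg(f) = 1, deg(g) = 2, so Bézout bound = 2.
Scan x ∈ F_11. For each x, list the y ∈ F_11 with f(x, y) ≡ 0 and those with g(x, y) ≡ 0 (mod 11); the common zeros in that column are the intersection.
  x = 0: f ≡ 0 at y ∈ {10}; g ≡ 0 at y ∈ {2, 6}; common: ∅.
  x = 1: f ≡ 0 at y ∈ {9}; g ≡ 0 at y ∈ {6, 10}; common: ∅.
  x = 2: f ≡ 0 at y ∈ {8}; g ≡ 0 at y ∈ {1}; common: ∅.
  x = 3: f ≡ 0 at y ∈ {7}; g ≡ 0 at y ∈ {0, 10}; common: ∅.
  x = 4: f ≡ 0 at y ∈ {6}; g ≡ 0 at y ∈ ∅; common: ∅.
  x = 5: f ≡ 0 at y ∈ {5}; g ≡ 0 at y ∈ ∅; common: ∅.
  x = 6: f ≡ 0 at y ∈ {4}; g ≡ 0 at y ∈ ∅; common: ∅.
  x = 7: f ≡ 0 at y ∈ {3}; g ≡ 0 at y ∈ ∅; common: ∅.
  x = 8: f ≡ 0 at y ∈ {2}; g ≡ 0 at y ∈ ∅; common: ∅.
  x = 9: f ≡ 0 at y ∈ {1}; g ≡ 0 at y ∈ {1, 2}; common: {1}.
  x = 10: f ≡ 0 at y ∈ {0}; g ≡ 0 at y ∈ {0}; common: {0}.
Collecting: common zeros = {(9, 1), (10, 0)}, so the count is 2.
Comparison with the Bézout bound: 2 ≤ 2 = deg(f)·deg(g), as expected for curves with no common component (the bound is attained).


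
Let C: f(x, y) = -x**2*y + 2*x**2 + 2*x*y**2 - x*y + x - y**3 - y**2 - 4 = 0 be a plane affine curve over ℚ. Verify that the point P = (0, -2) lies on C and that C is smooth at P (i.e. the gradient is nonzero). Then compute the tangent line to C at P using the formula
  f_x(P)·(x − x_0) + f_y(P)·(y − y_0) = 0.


Tangent line at P: 11*x - 8*y - 16 = 0.

Step 1: f(0, -2) = 0, so P lies on C.
Step 2: partial derivatives
  f_x(x, y) = -2*x*y + 4*x + 2*y**2 - y + 1, f_y(x, y) = -x**2 + 4*x*y - x - 3*y**2 - 2*y.
  f_x(P) = 11, f_y(P) = -8 (gradient nonzero, so P is smooth).
Step 3: tangent line at P: 11·(x − 0) + -8·(y − -2) = 0.
Expanding: 11*x - 8*y - 16 = 0.


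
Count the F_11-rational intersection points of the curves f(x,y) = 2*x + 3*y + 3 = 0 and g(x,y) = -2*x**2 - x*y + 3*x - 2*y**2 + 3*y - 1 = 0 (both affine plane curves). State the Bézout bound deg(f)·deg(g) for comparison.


Common zeros: ∅; count = 0; Bézout bound = 2.

deg(f) = 1, deg(g) = 2, so Bézout bound = 2.
Scan x ∈ F_11. For each x, list the y ∈ F_11 with f(x, y) ≡ 0 and those with g(x, y) ≡ 0 (mod 11); the common zeros in that column are the intersection.
  x = 0: f ≡ 0 at y ∈ {10}; g ≡ 0 at y ∈ {1, 6}; common: ∅.
  x = 1: f ≡ 0 at y ∈ {2}; g ≡ 0 at y ∈ {0, 1}; common: ∅.
  x = 2: f ≡ 0 at y ∈ {5}; g ≡ 0 at y ∈ ∅; common: ∅.
  x = 3: f ≡ 0 at y ∈ {8}; g ≡ 0 at y ∈ ∅; common: ∅.
  x = 4: f ≡ 0 at y ∈ {0}; g ≡ 0 at y ∈ {6, 10}; common: ∅.
  x = 5: f ≡ 0 at y ∈ {3}; g ≡ 0 at y ∈ ∅; common: ∅.
  x = 6: f ≡ 0 at y ∈ {6}; g ≡ 0 at y ∈ {0, 4}; common: ∅.
  x = 7: f ≡ 0 at y ∈ {9}; g ≡ 0 at y ∈ ∅; common: ∅.
  x = 8: f ≡ 0 at y ∈ {1}; g ≡ 0 at y ∈ ∅; common: ∅.
  x = 9: f ≡ 0 at y ∈ {4}; g ≡ 0 at y ∈ {9, 10}; common: ∅.
  x = 10: f ≡ 0 at y ∈ {7}; g ≡ 0 at y ∈ {4, 9}; common: ∅.
Collecting: common zeros = ∅, so the count is 0.
Comparison with the Bézout bound: 0 ≤ 2 = deg(f)·deg(g), as expected for curves with no common component (the affine F_11-count falls short of the bound because intersections may lie at infinity, over extension fields, or carry multiplicity).


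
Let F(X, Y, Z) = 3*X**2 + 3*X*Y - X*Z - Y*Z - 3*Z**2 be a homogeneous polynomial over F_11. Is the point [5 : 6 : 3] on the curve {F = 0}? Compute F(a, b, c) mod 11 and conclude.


F(5,6,3) ≡ 6 (mod 11); P is NOT on the curve.

Evaluate F(5, 6, 3) term-by-term (mod 11).
  3*X**2 ↦ 3·25·1·1 = 75
  3*X*Y ↦ 3·5·6·1 = 90
  -X*Z ↦ -1·5·1·3 = -15
  -Y*Z ↦ -1·1·6·3 = -18
  -3*Z**2 ↦ -3·1·1·9 = -27
Sum: F(5, 6, 3) = (75) + (90) + (-15) + (-18) + (-27) = 105.
Reducing mod 11: 105 ≡ 6 (mod 11).
Since F(a, b, c) ≡ 6 ≠ 0 (mod 11), P does NOT lie on the curve.


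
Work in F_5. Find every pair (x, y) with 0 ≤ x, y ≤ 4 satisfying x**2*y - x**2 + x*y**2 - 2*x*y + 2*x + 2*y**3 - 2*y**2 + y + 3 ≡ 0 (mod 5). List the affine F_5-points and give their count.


Affine F_5-points: {(1, 1), (2, 3), (2, 4), (3, 0), (3, 3), (3, 4), (4, 0)}; count = 7.

For each of the 25 pairs (x, y) ∈ F_5², evaluate f(x, y) mod 5. Record the zeros.
  x = 0: [0↦3, 1↦4, 2↦3, 3↦2, 4↦3]  zeros at y ∈ ∅
  x = 1: [0↦4, 1↦0, 2↦1, 3↦4, 4↦1]  zeros at y ∈ {1}
  x = 2: [0↦3, 1↦1, 2↦1, 3↦0, 4↦0]  zeros at y ∈ {3, 4}
  x = 3: [0↦0, 1↦2, 2↦3, 3↦0, 4↦0]  zeros at y ∈ {0, 3, 4}
  x = 4: [0↦0, 1↦3, 2↦2, 3↦4, 4↦1]  zeros at y ∈ {0}
Collecting zeros: affine points = {(1, 1), (2, 3), (2, 4), (3, 0), (3, 3), (3, 4), (4, 0)}.
Total count |C(F_5)_aff| = 7.


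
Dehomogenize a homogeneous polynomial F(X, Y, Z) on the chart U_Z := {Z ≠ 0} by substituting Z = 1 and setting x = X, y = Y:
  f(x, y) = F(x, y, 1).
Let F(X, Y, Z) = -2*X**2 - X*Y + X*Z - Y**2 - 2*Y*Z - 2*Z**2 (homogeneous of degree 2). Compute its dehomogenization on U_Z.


f(x, y) = -2*x**2 - x*y + x - y**2 - 2*y - 2

On U_Z we set Z = 1. Each monomial c·X^i·Y^j·Z^k in F becomes c·x^i·y^j·1^k = c·x^i·y^j.
Substituting Z = 1: F(X, Y, 1) = -2*x**2 - x*y + x - y**2 - 2*y - 2.
Note: deg(f) ≤ deg(F) = 2; strict inequality happens when F is divisible by Z (lost terms).


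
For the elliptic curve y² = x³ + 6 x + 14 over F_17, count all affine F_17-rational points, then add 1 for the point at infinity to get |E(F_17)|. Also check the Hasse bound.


Affine points = {(1, 2), (1, 15), (2, 0), (3, 5), (3, 12), (4, 0), (5, 4), (5, 13), (7, 5), (7, 12), (8, 8), (8, 9), (9, 7), (9, 10), (11, 0)}; affine count = 15; |E(F_17)| = 16.

Discriminant check: Δ ∝ 4a³ + 27b² = 4·6³ + 27·14² = 4·216 + 27·196 ≡ 2 (mod 17). Nonzero ⇒ E is nonsingular.
For each x ∈ F_17, compute rhs = x³ + 6·x + 14 mod 17, then count y ∈ F_17 with y² ≡ rhs.
  x = 0: rhs = 14, matching y values: none (0 points).
  x = 1: rhs = 4, matching y values: 2, 15 (2 points).
  x = 2: rhs = 0, matching y values: 0 (1 points).
  x = 3: rhs = 8, matching y values: 5, 12 (2 points).
  x = 4: rhs = 0, matching y values: 0 (1 points).
  x = 5: rhs = 16, matching y values: 4, 13 (2 points).
  x = 6: rhs = 11, matching y values: none (0 points).
  x = 7: rhs = 8, matching y values: 5, 12 (2 points).
  x = 8: rhs = 13, matching y values: 8, 9 (2 points).
  x = 9: rhs = 15, matching y values: 7, 10 (2 points).
  x = 10: rhs = 3, matching y values: none (0 points).
  x = 11: rhs = 0, matching y values: 0 (1 points).
  x = 12: rhs = 12, matching y values: none (0 points).
  x = 13: rhs = 11, matching y values: none (0 points).
  x = 14: rhs = 3, matching y values: none (0 points).
  x = 15: rhs = 11, matching y values: none (0 points).
  x = 16: rhs = 7, matching y values: none (0 points).
Total affine count: 15.
Full point count |E(F_17)| = 15 + 1 = 16.
Hasse bound: |16 − (17+1)| = |-2| = 2 ≤ 2√17 ≈ 8.2462 ✓.


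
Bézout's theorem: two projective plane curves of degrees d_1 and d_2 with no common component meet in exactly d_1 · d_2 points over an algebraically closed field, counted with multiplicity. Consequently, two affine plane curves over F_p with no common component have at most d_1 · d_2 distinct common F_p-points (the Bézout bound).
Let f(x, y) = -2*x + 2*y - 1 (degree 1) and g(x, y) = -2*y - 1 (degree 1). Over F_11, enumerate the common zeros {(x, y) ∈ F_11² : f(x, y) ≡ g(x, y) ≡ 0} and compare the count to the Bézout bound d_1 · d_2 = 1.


Common zeros: {(10, 5)}; count = 1; Bézout bound = 1.

deg(f) = 1, deg(g) = 1, so Bézout bound = 1.
Scan x ∈ F_11. For each x, list the y ∈ F_11 with f(x, y) ≡ 0 and those with g(x, y) ≡ 0 (mod 11); the common zeros in that column are the intersection.
  x = 0: f ≡ 0 at y ∈ {6}; g ≡ 0 at y ∈ {5}; common: ∅.
  x = 1: f ≡ 0 at y ∈ {7}; g ≡ 0 at y ∈ {5}; common: ∅.
  x = 2: f ≡ 0 at y ∈ {8}; g ≡ 0 at y ∈ {5}; common: ∅.
  x = 3: f ≡ 0 at y ∈ {9}; g ≡ 0 at y ∈ {5}; common: ∅.
  x = 4: f ≡ 0 at y ∈ {10}; g ≡ 0 at y ∈ {5}; common: ∅.
  x = 5: f ≡ 0 at y ∈ {0}; g ≡ 0 at y ∈ {5}; common: ∅.
  x = 6: f ≡ 0 at y ∈ {1}; g ≡ 0 at y ∈ {5}; common: ∅.
  x = 7: f ≡ 0 at y ∈ {2}; g ≡ 0 at y ∈ {5}; common: ∅.
  x = 8: f ≡ 0 at y ∈ {3}; g ≡ 0 at y ∈ {5}; common: ∅.
  x = 9: f ≡ 0 at y ∈ {4}; g ≡ 0 at y ∈ {5}; common: ∅.
  x = 10: f ≡ 0 at y ∈ {5}; g ≡ 0 at y ∈ {5}; common: {5}.
Collecting: common zeros = {(10, 5)}, so the count is 1.
Comparison with the Bézout bound: 1 ≤ 1 = deg(f)·deg(g), as expected for curves with no common component (the bound is attained).


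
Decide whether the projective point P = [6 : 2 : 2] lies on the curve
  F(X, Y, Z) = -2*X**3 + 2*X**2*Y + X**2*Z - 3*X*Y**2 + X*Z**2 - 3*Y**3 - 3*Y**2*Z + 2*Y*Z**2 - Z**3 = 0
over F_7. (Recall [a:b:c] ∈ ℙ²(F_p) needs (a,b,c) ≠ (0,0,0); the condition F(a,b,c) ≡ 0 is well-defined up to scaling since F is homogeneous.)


F(6,2,2) ≡ 4 (mod 7); P is NOT on the curve.

Evaluate F(6, 2, 2) term-by-term (mod 7).
  -2*X**3 ↦ -2·216·1·1 = -432
  2*X**2*Y ↦ 2·36·2·1 = 144
  X**2*Z ↦ 1·36·1·2 = 72
  -3*X*Y**2 ↦ -3·6·4·1 = -72
  X*Z**2 ↦ 1·6·1·4 = 24
  -3*Y**3 ↦ -3·1·8·1 = -24
  -3*Y**2*Z ↦ -3·1·4·2 = -24
  2*Y*Z**2 ↦ 2·1·2·4 = 16
  -Z**3 ↦ -1·1·1·8 = -8
Sum: F(6, 2, 2) = (-432) + (144) + (72) + (-72) + (24) + (-24) + (-24) + (16) + (-8) = -304.
Reducing mod 7: -304 ≡ 4 (mod 7).
Since F(a, b, c) ≡ 4 ≠ 0 (mod 7), P does NOT lie on the curve.


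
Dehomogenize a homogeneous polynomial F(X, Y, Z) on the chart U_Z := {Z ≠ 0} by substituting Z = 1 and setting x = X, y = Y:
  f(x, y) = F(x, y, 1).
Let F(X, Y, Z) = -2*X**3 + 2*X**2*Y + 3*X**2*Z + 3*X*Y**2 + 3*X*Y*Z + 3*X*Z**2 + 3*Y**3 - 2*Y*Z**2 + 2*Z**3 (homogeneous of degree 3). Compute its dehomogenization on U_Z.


f(x, y) = -2*x**3 + 2*x**2*y + 3*x**2 + 3*x*y**2 + 3*x*y + 3*x + 3*y**3 - 2*y + 2

On U_Z we set Z = 1. Each monomial c·X^i·Y^j·Z^k in F becomes c·x^i·y^j·1^k = c·x^i·y^j.
Substituting Z = 1: F(X, Y, 1) = -2*x**3 + 2*x**2*y + 3*x**2 + 3*x*y**2 + 3*x*y + 3*x + 3*y**3 - 2*y + 2.
Note: deg(f) ≤ deg(F) = 3; strict inequality happens when F is divisible by Z (lost terms).


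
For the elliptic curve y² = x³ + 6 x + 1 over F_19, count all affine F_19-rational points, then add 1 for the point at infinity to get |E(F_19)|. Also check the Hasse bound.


Affine points = {(0, 1), (0, 18), (5, 2), (5, 17), (6, 5), (6, 14), (7, 5), (7, 14), (9, 9), (9, 10), (10, 4), (10, 15), (11, 7), (11, 12), (14, 6), (14, 13), (17, 0)}; affine count = 17; |E(F_19)| = 18.

Discriminant check: Δ ∝ 4a³ + 27b² = 4·6³ + 27·1² = 4·216 + 27·1 ≡ 17 (mod 19). Nonzero ⇒ E is nonsingular.
For each x ∈ F_19, compute rhs = x³ + 6·x + 1 mod 19, then count y ∈ F_19 with y² ≡ rhs.
  x = 0: rhs = 1, matching y values: 1, 18 (2 points).
  x = 1: rhs = 8, matching y values: none (0 points).
  x = 2: rhs = 2, matching y values: none (0 points).
  x = 3: rhs = 8, matching y values: none (0 points).
  x = 4: rhs = 13, matching y values: none (0 points).
  x = 5: rhs = 4, matching y values: 2, 17 (2 points).
  x = 6: rhs = 6, matching y values: 5, 14 (2 points).
  x = 7: rhs = 6, matching y values: 5, 14 (2 points).
  x = 8: rhs = 10, matching y values: none (0 points).
  x = 9: rhs = 5, matching y values: 9, 10 (2 points).
  x = 10: rhs = 16, matching y values: 4, 15 (2 points).
  x = 11: rhs = 11, matching y values: 7, 12 (2 points).
  x = 12: rhs = 15, matching y values: none (0 points).
  x = 13: rhs = 15, matching y values: none (0 points).
  x = 14: rhs = 17, matching y values: 6, 13 (2 points).
  x = 15: rhs = 8, matching y values: none (0 points).
  x = 16: rhs = 13, matching y values: none (0 points).
  x = 17: rhs = 0, matching y values: 0 (1 points).
  x = 18: rhs = 13, matching y values: none (0 points).
Total affine count: 17.
Full point count |E(F_19)| = 17 + 1 = 18.
Hasse bound: |18 − (19+1)| = |-2| = 2 ≤ 2√19 ≈ 8.7178 ✓.


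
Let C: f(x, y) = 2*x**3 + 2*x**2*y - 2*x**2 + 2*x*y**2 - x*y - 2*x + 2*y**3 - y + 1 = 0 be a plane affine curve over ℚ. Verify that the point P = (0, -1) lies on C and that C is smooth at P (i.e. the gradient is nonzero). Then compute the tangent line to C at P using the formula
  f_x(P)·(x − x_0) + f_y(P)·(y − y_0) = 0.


Tangent line at P: x + 5*y + 5 = 0.

Step 1: f(0, -1) = 0, so P lies on C.
Step 2: partial derivatives
  f_x(x, y) = 6*x**2 + 4*x*y - 4*x + 2*y**2 - y - 2, f_y(x, y) = 2*x**2 + 4*x*y - x + 6*y**2 - 1.
  f_x(P) = 1, f_y(P) = 5 (gradient nonzero, so P is smooth).
Step 3: tangent line at P: 1·(x − 0) + 5·(y − -1) = 0.
Expanding: x + 5*y + 5 = 0.


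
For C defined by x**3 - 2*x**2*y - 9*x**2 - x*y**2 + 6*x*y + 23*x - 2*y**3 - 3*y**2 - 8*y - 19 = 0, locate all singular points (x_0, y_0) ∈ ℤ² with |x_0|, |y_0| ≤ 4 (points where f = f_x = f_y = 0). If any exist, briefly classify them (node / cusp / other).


Singular points: {(2, -1)}; classification: node.

Compute partial derivatives:
  f_x = 3*x**2 - 4*x*y - 18*x - y**2 + 6*y + 23.
  f_y = -2*x**2 - 2*x*y + 6*x - 6*y**2 - 6*y - 8.
Scan x_0 ∈ {−4, ..., 4}. For each x_0, f_y(x_0, y) is a polynomial in y; find its integer roots y ∈ {−4, ..., 4}, then test f_x and f at those candidates.
  x = -4: f_y(-4, y) = -6*y**2 + 2*y - 64; no integer root y with |y| ≤ 4.
  x = -3: f_y(-3, y) = -6*y**2 - 44; no integer root y with |y| ≤ 4.
  x = -2: f_y(-2, y) = -6*y**2 - 2*y - 28; no integer root y with |y| ≤ 4.
  x = -1: f_y(-1, y) = -6*y**2 - 4*y - 16; no integer root y with |y| ≤ 4.
  x = 0: f_y(0, y) = -6*y**2 - 6*y - 8; no integer root y with |y| ≤ 4.
  x = 1: f_y(1, y) = -6*y**2 - 8*y - 4; no integer root y with |y| ≤ 4.
  x = 2: f_y(2, y) = -6*y**2 - 10*y - 4; vanishes at y ∈ {-1}. (2, -1): f_x = 0, f = 0 — SINGULAR.
  x = 3: f_y(3, y) = -6*y**2 - 12*y - 8; no integer root y with |y| ≤ 4.
  x = 4: f_y(4, y) = -6*y**2 - 14*y - 16; no integer root y with |y| ≤ 4.
Only singular point on the grid: (2, -1).
Classify: substitute x = 2 + u, y = -1 + v and expand: f = u**3 - 2*u**2*v - u**2 - u*v**2 - 2*v**3 + v**2.
No constant or linear terms (consistent with a singular point). Quadratic part: -u**2 + v**2. Cubic part: u**3 - 2*u**2*v - u*v**2 - 2*v**3.
The quadratic part v**2 - u**2 = (v − u)(v + u) splits into two distinct linear factors, so there are two distinct tangent lines y − -1 = ±(x − 2) — this is a node (ordinary double point).
Classification: node.


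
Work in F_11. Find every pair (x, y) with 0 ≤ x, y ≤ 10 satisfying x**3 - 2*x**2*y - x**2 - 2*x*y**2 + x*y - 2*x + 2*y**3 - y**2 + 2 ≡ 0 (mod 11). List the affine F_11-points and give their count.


Affine F_11-points: {(1, 0), (2, 9), (3, 9), (5, 3), (8, 5), (9, 1)}; count = 6.

For each of the 121 pairs (x, y) ∈ F_11², evaluate f(x, y) mod 11. Record the zeros.
  x = 0: [0↦2, 1↦3, 2↦3, 3↦3, 4↦4, 5↦7, 6↦2, 7↦1, 8↦5, 9↦4, 10↦10]  zeros at y ∈ ∅
  x = 1: [0↦0, 1↦9, 2↦2, 3↦2, 4↦10, 5↦5, 6↦10, 7↦4, 8↦10, 9↦7, 10↦7]  zeros at y ∈ {0}
  x = 2: [0↦2, 1↦4, 2↦8, 3↦4, 4↦4, 5↦9, 6↦9, 7↦5, 8↦9, 9↦0, 10↦1]  zeros at y ∈ {9}
  x = 3: [0↦3, 1↦5, 2↦5, 3↦4, 4↦3, 5↦3, 6↦5, 7↦10, 8↦8, 9↦0, 10↦9]  zeros at y ∈ {9}
  x = 4: [0↦9, 1↦7, 2↦10, 3↦8, 4↦2, 5↦4, 6↦4, 7↦3, 8↦2, 9↦2, 10↦4]  zeros at y ∈ ∅
  x = 5: [0↦4, 1↦5, 2↦7, 3↦0, 4↦7, 5↦7, 6↦1, 7↦1, 8↦8, 9↦1, 10↦3]  zeros at y ∈ {3}
  x = 6: [0↦5, 1↦5, 2↦2, 3↦8, 4↦2, 5↦7, 6↦2, 7↦10, 8↦10, 9↦3, 10↦1]  zeros at y ∈ ∅
  x = 7: [0↦7, 1↦2, 2↦1, 3↦5, 4↦4, 5↦10, 6↦2, 7↦3, 8↦3, 9↦3, 10↦4]  zeros at y ∈ ∅
  x = 8: [0↦5, 1↦2, 2↦10, 3↦8, 4↦8, 5↦0, 6↦7, 7↦8, 8↦4, 9↦7, 10↦7]  zeros at y ∈ {5}
  x = 9: [0↦5, 1↦0, 2↦2, 3↦1, 4↦9, 5↦5, 6↦1, 7↦9, 8↦8, 9↦10, 10↦5]  zeros at y ∈ {1}
  x = 10: [0↦2, 1↦2, 2↦5, 3↦1, 4↦2, 5↦9, 6↦1, 7↦1, 8↦10, 9↦7, 10↦4]  zeros at y ∈ ∅
Collecting zeros: affine points = {(1, 0), (2, 9), (3, 9), (5, 3), (8, 5), (9, 1)}.
Total count |C(F_11)_aff| = 6.


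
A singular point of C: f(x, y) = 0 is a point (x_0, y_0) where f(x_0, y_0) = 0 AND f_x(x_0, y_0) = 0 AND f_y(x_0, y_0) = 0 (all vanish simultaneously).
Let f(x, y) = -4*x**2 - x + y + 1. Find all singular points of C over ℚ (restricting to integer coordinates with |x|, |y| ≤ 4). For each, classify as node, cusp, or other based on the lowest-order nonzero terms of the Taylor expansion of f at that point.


No singular points in the scanned grid; C is smooth there.

Compute partial derivatives:
  f_x = -8*x - 1.
  f_y = 1.
f_y = 1 is a nonzero constant, so f_y never vanishes: no point (x, y) can satisfy f = f_x = f_y = 0. In particular no (x, y) ∈ {−4, ..., 4}² is singular; the curve is smooth.


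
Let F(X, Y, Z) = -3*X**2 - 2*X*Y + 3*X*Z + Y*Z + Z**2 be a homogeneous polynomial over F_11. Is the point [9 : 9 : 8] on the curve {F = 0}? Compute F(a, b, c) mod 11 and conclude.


F(9,9,8) ≡ 2 (mod 11); P is NOT on the curve.

Evaluate F(9, 9, 8) term-by-term (mod 11).
  -3*X**2 ↦ -3·81·1·1 = -243
  -2*X*Y ↦ -2·9·9·1 = -162
  3*X*Z ↦ 3·9·1·8 = 216
  Y*Z ↦ 1·1·9·8 = 72
  Z**2 ↦ 1·1·1·64 = 64
Sum: F(9, 9, 8) = (-243) + (-162) + (216) + (72) + (64) = -53.
Reducing mod 11: -53 ≡ 2 (mod 11).
Since F(a, b, c) ≡ 2 ≠ 0 (mod 11), P does NOT lie on the curve.


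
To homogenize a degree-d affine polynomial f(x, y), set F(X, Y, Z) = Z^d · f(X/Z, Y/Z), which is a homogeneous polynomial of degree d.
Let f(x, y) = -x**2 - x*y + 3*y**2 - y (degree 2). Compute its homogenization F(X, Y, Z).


F(X, Y, Z) = -X**2 - X*Y + 3*Y**2 - Y*Z

deg(f) = 2.
Substitute x = X/Z, y = Y/Z into f, then multiply by Z^2.
  monomial -1·x^2·y^0 ↦ -1·X^2·Y^0·Z^0.
  monomial -1·x^1·y^1 ↦ -1·X^1·Y^1·Z^0.
  monomial 3·x^0·y^2 ↦ 3·X^0·Y^2·Z^0.
  monomial -1·x^0·y^1 ↦ -1·X^0·Y^1·Z^1.
Collecting: F(X, Y, Z) = -X**2 - X*Y + 3*Y**2 - Y*Z.


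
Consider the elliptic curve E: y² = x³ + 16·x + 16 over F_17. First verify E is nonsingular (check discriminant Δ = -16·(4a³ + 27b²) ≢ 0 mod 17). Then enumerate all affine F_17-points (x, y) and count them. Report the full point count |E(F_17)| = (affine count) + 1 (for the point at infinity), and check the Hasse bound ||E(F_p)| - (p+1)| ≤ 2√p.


Affine points = {(0, 4), (0, 13), (1, 4), (1, 13), (4, 5), (4, 12), (5, 0), (12, 7), (12, 10), (14, 3), (14, 14), (16, 4), (16, 13)}; affine count = 13; |E(F_17)| = 14.

Discriminant check: Δ ∝ 4a³ + 27b² = 4·16³ + 27·16² = 4·4096 + 27·256 ≡ 6 (mod 17). Nonzero ⇒ E is nonsingular.
For each x ∈ F_17, compute rhs = x³ + 16·x + 16 mod 17, then count y ∈ F_17 with y² ≡ rhs.
  x = 0: rhs = 16, matching y values: 4, 13 (2 points).
  x = 1: rhs = 16, matching y values: 4, 13 (2 points).
  x = 2: rhs = 5, matching y values: none (0 points).
  x = 3: rhs = 6, matching y values: none (0 points).
  x = 4: rhs = 8, matching y values: 5, 12 (2 points).
  x = 5: rhs = 0, matching y values: 0 (1 points).
  x = 6: rhs = 5, matching y values: none (0 points).
  x = 7: rhs = 12, matching y values: none (0 points).
  x = 8: rhs = 10, matching y values: none (0 points).
  x = 9: rhs = 5, matching y values: none (0 points).
  x = 10: rhs = 3, matching y values: none (0 points).
  x = 11: rhs = 10, matching y values: none (0 points).
  x = 12: rhs = 15, matching y values: 7, 10 (2 points).
  x = 13: rhs = 7, matching y values: none (0 points).
  x = 14: rhs = 9, matching y values: 3, 14 (2 points).
  x = 15: rhs = 10, matching y values: none (0 points).
  x = 16: rhs = 16, matching y values: 4, 13 (2 points).
Total affine count: 13.
Full point count |E(F_17)| = 13 + 1 = 14.
Hasse bound: |14 − (17+1)| = |-4| = 4 ≤ 2√17 ≈ 8.2462 ✓.


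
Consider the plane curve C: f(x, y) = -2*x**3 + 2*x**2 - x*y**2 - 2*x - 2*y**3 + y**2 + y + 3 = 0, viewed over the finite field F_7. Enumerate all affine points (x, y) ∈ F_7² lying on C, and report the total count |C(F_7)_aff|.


Affine F_7-points: {(0, 2), (0, 4), (0, 5), (1, 1), (3, 1), (4, 1), (4, 4), (5, 3), (5, 6)}; count = 9.

For each of the 49 pairs (x, y) ∈ F_7², evaluate f(x, y) mod 7. Record the zeros.
  x = 0: [0↦3, 1↦3, 2↦0, 3↦3, 4↦0, 5↦0, 6↦5]  zeros at y ∈ {2, 4, 5}
  x = 1: [0↦1, 1↦0, 2↦1, 3↦6, 4↦3, 5↦1, 6↦2]  zeros at y ∈ {1}
  x = 2: [0↦5, 1↦3, 2↦1, 3↦1, 4↦5, 5↦1, 6↦5]  zeros at y ∈ ∅
  x = 3: [0↦3, 1↦0, 2↦2, 3↦4, 4↦1, 5↦2, 6↦2]  zeros at y ∈ {1}
  x = 4: [0↦4, 1↦0, 2↦6, 3↦3, 4↦0, 5↦6, 6↦2]  zeros at y ∈ {1, 4}
  x = 5: [0↦3, 1↦5, 2↦1, 3↦0, 4↦4, 5↦1, 6↦0]  zeros at y ∈ {3, 6}
  x = 6: [0↦2, 1↦3, 2↦3, 3↦4, 4↦1, 5↦3, 6↦5]  zeros at y ∈ ∅
Collecting zeros: affine points = {(0, 2), (0, 4), (0, 5), (1, 1), (3, 1), (4, 1), (4, 4), (5, 3), (5, 6)}.
Total count |C(F_7)_aff| = 9.


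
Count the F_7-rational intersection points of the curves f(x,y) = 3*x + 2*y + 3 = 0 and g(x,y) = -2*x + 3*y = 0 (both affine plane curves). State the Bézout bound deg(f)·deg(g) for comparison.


Common zeros: {(2, 6)}; count = 1; Bézout bound = 1.

deg(f) = 1, deg(g) = 1, so Bézout bound = 1.
Scan x ∈ F_7. For each x, list the y ∈ F_7 with f(x, y) ≡ 0 and those with g(x, y) ≡ 0 (mod 7); the common zeros in that column are the intersection.
  x = 0: f ≡ 0 at y ∈ {2}; g ≡ 0 at y ∈ {0}; common: ∅.
  x = 1: f ≡ 0 at y ∈ {4}; g ≡ 0 at y ∈ {3}; common: ∅.
  x = 2: f ≡ 0 at y ∈ {6}; g ≡ 0 at y ∈ {6}; common: {6}.
  x = 3: f ≡ 0 at y ∈ {1}; g ≡ 0 at y ∈ {2}; common: ∅.
  x = 4: f ≡ 0 at y ∈ {3}; g ≡ 0 at y ∈ {5}; common: ∅.
  x = 5: f ≡ 0 at y ∈ {5}; g ≡ 0 at y ∈ {1}; common: ∅.
  x = 6: f ≡ 0 at y ∈ {0}; g ≡ 0 at y ∈ {4}; common: ∅.
Collecting: common zeros = {(2, 6)}, so the count is 1.
Comparison with the Bézout bound: 1 ≤ 1 = deg(f)·deg(g), as expected for curves with no common component (the bound is attained).


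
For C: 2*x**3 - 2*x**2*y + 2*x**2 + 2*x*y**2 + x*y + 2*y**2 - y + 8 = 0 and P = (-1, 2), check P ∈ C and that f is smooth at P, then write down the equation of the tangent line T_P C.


Tangent line at P: 20*x - 4*y + 28 = 0.

Step 1: f(-1, 2) = 0, so P lies on C.
Step 2: partial derivatives
  f_x(x, y) = 6*x**2 - 4*x*y + 4*x + 2*y**2 + y, f_y(x, y) = -2*x**2 + 4*x*y + x + 4*y - 1.
  f_x(P) = 20, f_y(P) = -4 (gradient nonzero, so P is smooth).
Step 3: tangent line at P: 20·(x − -1) + -4·(y − 2) = 0.
Expanding: 20*x - 4*y + 28 = 0.


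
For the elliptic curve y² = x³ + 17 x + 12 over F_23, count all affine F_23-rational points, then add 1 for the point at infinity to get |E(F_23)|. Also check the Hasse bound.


Affine points = {(0, 9), (0, 14), (2, 10), (2, 13), (4, 11), (4, 12), (6, 10), (6, 13), (8, 4), (8, 19), (10, 3), (10, 20), (11, 9), (11, 14), (12, 9), (12, 14), (14, 2), (14, 21), (15, 10), (15, 13), (17, 4), (17, 19), (18, 3), (18, 20), (19, 8), (19, 15), (20, 7), (20, 16), (21, 4), (21, 19)}; affine count = 30; |E(F_23)| = 31.

Discriminant check: Δ ∝ 4a³ + 27b² = 4·17³ + 27·12² = 4·4913 + 27·144 ≡ 11 (mod 23). Nonzero ⇒ E is nonsingular.
For each x ∈ F_23, compute rhs = x³ + 17·x + 12 mod 23, then count y ∈ F_23 with y² ≡ rhs.
  x = 0: rhs = 12, matching y values: 9, 14 (2 points).
  x = 1: rhs = 7, matching y values: none (0 points).
  x = 2: rhs = 8, matching y values: 10, 13 (2 points).
  x = 3: rhs = 21, matching y values: none (0 points).
  x = 4: rhs = 6, matching y values: 11, 12 (2 points).
  x = 5: rhs = 15, matching y values: none (0 points).
  x = 6: rhs = 8, matching y values: 10, 13 (2 points).
  x = 7: rhs = 14, matching y values: none (0 points).
  x = 8: rhs = 16, matching y values: 4, 19 (2 points).
  x = 9: rhs = 20, matching y values: none (0 points).
  x = 10: rhs = 9, matching y values: 3, 20 (2 points).
  x = 11: rhs = 12, matching y values: 9, 14 (2 points).
  x = 12: rhs = 12, matching y values: 9, 14 (2 points).
  x = 13: rhs = 15, matching y values: none (0 points).
  x = 14: rhs = 4, matching y values: 2, 21 (2 points).
  x = 15: rhs = 8, matching y values: 10, 13 (2 points).
  x = 16: rhs = 10, matching y values: none (0 points).
  x = 17: rhs = 16, matching y values: 4, 19 (2 points).
  x = 18: rhs = 9, matching y values: 3, 20 (2 points).
  x = 19: rhs = 18, matching y values: 8, 15 (2 points).
  x = 20: rhs = 3, matching y values: 7, 16 (2 points).
  x = 21: rhs = 16, matching y values: 4, 19 (2 points).
  x = 22: rhs = 17, matching y values: none (0 points).
Total affine count: 30.
Full point count |E(F_23)| = 30 + 1 = 31.
Hasse bound: |31 − (23+1)| = |7| = 7 ≤ 2√23 ≈ 9.5917 ✓.


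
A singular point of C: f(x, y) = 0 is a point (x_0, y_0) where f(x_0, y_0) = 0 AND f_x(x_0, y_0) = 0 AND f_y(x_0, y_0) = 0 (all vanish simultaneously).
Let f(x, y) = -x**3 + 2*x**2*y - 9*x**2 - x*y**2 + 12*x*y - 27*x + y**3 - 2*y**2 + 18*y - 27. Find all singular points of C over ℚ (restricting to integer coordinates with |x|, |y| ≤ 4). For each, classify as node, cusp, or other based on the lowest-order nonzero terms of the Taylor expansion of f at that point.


Singular points: {(-3, 0)}; classification: cusp.

Compute partial derivatives:
  f_x = -3*x**2 + 4*x*y - 18*x - y**2 + 12*y - 27.
  f_y = 2*x**2 - 2*x*y + 12*x + 3*y**2 - 4*y + 18.
Scan x_0 ∈ {−4, ..., 4}. For each x_0, f_y(x_0, y) is a polynomial in y; find its integer roots y ∈ {−4, ..., 4}, then test f_x and f at those candidates.
  x = -4: f_y(-4, y) = 3*y**2 + 4*y + 2; no integer root y with |y| ≤ 4.
  x = -3: f_y(-3, y) = 3*y**2 + 2*y; vanishes at y ∈ {0}. (-3, 0): f_x = 0, f = 0 — SINGULAR.
  x = -2: f_y(-2, y) = 3*y**2 + 2; no integer root y with |y| ≤ 4.
  x = -1: f_y(-1, y) = 3*y**2 - 2*y + 8; no integer root y with |y| ≤ 4.
  x = 0: f_y(0, y) = 3*y**2 - 4*y + 18; no integer root y with |y| ≤ 4.
  x = 1: f_y(1, y) = 3*y**2 - 6*y + 32; no integer root y with |y| ≤ 4.
  x = 2: f_y(2, y) = 3*y**2 - 8*y + 50; no integer root y with |y| ≤ 4.
  x = 3: f_y(3, y) = 3*y**2 - 10*y + 72; no integer root y with |y| ≤ 4.
  x = 4: f_y(4, y) = 3*y**2 - 12*y + 98; no integer root y with |y| ≤ 4.
Only singular point on the grid: (-3, 0).
Classify: substitute x = -3 + u, y = 0 + v and expand: f = -u**3 + 2*u**2*v - u*v**2 + v**3 + v**2.
No constant or linear terms (consistent with a singular point). Quadratic part: v**2. Cubic part: -u**3 + 2*u**2*v - u*v**2 + v**3.
The quadratic part v**2 is a perfect square, so there is a single (double) tangent line v = 0, i.e. y = 0. Restricting the cubic part to that line (v = 0) leaves -u**3 ≠ 0, so f is not divisible by v and the branch is v² ≈ u**3 to lowest order — this is a cusp.
Classification: cusp.


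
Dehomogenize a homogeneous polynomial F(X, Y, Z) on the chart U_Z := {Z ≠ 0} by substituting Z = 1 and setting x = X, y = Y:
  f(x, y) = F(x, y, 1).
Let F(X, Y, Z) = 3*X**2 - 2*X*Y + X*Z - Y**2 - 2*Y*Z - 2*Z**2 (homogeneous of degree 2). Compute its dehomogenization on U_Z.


f(x, y) = 3*x**2 - 2*x*y + x - y**2 - 2*y - 2

On U_Z we set Z = 1. Each monomial c·X^i·Y^j·Z^k in F becomes c·x^i·y^j·1^k = c·x^i·y^j.
Substituting Z = 1: F(X, Y, 1) = 3*x**2 - 2*x*y + x - y**2 - 2*y - 2.
Note: deg(f) ≤ deg(F) = 2; strict inequality happens when F is divisible by Z (lost terms).


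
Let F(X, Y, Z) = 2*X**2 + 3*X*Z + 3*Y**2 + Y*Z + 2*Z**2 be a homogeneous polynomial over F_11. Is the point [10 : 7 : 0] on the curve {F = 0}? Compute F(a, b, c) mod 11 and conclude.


F(10,7,0) ≡ 6 (mod 11); P is NOT on the curve.

Evaluate F(10, 7, 0) term-by-term (mod 11).
  2*X**2 ↦ 2·100·1·1 = 200
  3*X*Z ↦ 3·10·1·0 = 0
  3*Y**2 ↦ 3·1·49·1 = 147
  Y*Z ↦ 1·1·7·0 = 0
  2*Z**2 ↦ 2·1·1·0 = 0
Sum: F(10, 7, 0) = (200) + (0) + (147) + (0) + (0) = 347.
Reducing mod 11: 347 ≡ 6 (mod 11).
Since F(a, b, c) ≡ 6 ≠ 0 (mod 11), P does NOT lie on the curve.


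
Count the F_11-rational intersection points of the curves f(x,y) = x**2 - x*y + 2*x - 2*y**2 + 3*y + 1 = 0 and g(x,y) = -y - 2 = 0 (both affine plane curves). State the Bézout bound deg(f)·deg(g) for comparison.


Common zeros: ∅; count = 0; Bézout bound = 2.

deg(f) = 2, deg(g) = 1, so Bézout bound = 2.
Scan x ∈ F_11. For each x, list the y ∈ F_11 with f(x, y) ≡ 0 and those with g(x, y) ≡ 0 (mod 11); the common zeros in that column are the intersection.
  x = 0: f ≡ 0 at y ∈ ∅; g ≡ 0 at y ∈ {9}; common: ∅.
  x = 1: f ≡ 0 at y ∈ {2, 10}; g ≡ 0 at y ∈ {9}; common: ∅.
  x = 2: f ≡ 0 at y ∈ ∅; g ≡ 0 at y ∈ {9}; common: ∅.
  x = 3: f ≡ 0 at y ∈ ∅; g ≡ 0 at y ∈ {9}; common: ∅.
  x = 4: f ≡ 0 at y ∈ {1, 4}; g ≡ 0 at y ∈ {9}; common: ∅.
  x = 5: f ≡ 0 at y ∈ ∅; g ≡ 0 at y ∈ {9}; common: ∅.
  x = 6: f ≡ 0 at y ∈ {1, 3}; g ≡ 0 at y ∈ {9}; common: ∅.
  x = 7: f ≡ 0 at y ∈ {10}; g ≡ 0 at y ∈ {9}; common: ∅.
  x = 8: f ≡ 0 at y ∈ ∅; g ≡ 0 at y ∈ {9}; common: ∅.
  x = 9: f ≡ 0 at y ∈ {4}; g ≡ 0 at y ∈ {9}; common: ∅.
  x = 10: f ≡ 0 at y ∈ {0, 2}; g ≡ 0 at y ∈ {9}; common: ∅.
Collecting: common zeros = ∅, so the count is 0.
Comparison with the Bézout bound: 0 ≤ 2 = deg(f)·deg(g), as expected for curves with no common component (the affine F_11-count falls short of the bound because intersections may lie at infinity, over extension fields, or carry multiplicity).
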